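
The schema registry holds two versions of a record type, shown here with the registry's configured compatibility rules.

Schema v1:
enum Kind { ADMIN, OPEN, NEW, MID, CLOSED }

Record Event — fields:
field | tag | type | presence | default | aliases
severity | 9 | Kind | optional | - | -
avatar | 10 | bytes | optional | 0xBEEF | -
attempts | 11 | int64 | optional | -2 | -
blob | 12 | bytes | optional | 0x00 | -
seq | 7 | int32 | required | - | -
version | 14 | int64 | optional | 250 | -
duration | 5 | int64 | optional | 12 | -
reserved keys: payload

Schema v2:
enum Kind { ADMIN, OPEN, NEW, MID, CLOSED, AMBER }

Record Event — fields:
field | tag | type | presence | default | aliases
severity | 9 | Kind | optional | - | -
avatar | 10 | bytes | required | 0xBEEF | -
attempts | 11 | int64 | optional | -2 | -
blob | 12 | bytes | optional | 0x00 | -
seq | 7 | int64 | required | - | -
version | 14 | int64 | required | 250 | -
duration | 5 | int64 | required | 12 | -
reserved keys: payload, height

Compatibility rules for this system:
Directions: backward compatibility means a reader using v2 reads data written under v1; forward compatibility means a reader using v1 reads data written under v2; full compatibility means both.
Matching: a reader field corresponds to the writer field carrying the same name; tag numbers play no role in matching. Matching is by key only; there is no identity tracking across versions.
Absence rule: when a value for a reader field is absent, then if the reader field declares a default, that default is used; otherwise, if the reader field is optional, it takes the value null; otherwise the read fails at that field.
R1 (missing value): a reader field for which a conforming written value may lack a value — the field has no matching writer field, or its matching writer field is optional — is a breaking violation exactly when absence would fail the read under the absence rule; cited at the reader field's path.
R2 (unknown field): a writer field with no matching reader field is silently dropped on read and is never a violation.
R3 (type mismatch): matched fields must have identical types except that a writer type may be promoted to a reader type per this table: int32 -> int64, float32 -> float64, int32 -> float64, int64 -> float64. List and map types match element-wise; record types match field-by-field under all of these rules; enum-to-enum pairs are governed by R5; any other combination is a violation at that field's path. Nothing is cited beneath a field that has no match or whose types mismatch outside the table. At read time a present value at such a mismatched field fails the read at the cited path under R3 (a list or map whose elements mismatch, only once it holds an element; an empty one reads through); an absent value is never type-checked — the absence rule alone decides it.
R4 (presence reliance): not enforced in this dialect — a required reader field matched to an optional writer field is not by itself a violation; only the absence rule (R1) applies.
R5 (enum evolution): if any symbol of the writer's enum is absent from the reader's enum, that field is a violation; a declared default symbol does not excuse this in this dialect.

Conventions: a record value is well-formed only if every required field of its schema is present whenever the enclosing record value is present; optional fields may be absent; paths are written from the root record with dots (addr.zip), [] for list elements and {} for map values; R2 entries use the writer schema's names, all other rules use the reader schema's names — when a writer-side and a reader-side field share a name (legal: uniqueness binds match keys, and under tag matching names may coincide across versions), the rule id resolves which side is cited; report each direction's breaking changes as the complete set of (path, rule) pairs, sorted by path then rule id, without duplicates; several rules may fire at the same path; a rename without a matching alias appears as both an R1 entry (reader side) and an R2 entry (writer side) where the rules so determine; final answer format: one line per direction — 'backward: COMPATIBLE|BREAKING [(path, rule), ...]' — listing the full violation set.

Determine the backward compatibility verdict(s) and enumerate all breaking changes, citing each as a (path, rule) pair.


the writer's type comes first in each Event pair
backward for Event (reader v2, writer v1):
  Kind -> Kind, writer optional: severity aligns to severity
  bytes -> bytes, writer optional: avatar aligns to avatar
  int64 -> int64, writer optional: attempts aligns to attempts
  bytes -> bytes, writer optional: blob aligns to blob
  int32 -> int64, writer required: seq aligns to seq
  int64 -> int64, writer optional: version aligns to version
  int64 -> int64, writer optional: duration aligns to duration
  => backward: COMPATIBLE
the rest of the Event diff is inert for this question:
  field duration in record Event: optional changed to required -> triggers nothing under Event's printed rules — same verdict
  enum Kind (field severity in record Event): symbol AMBER added -> its effect on Event is confined to the forward direction, not asked
  field avatar in record Event: optional changed to required -> triggers nothing under Event's printed rules — same verdict
  field seq in record Event: type int32 changed to int64 -> its effect on Event is confined to the forward direction, not asked
  field version in record Event: optional changed to required -> triggers nothing under Event's printed rules — same verdict

backward: COMPATIBLE []


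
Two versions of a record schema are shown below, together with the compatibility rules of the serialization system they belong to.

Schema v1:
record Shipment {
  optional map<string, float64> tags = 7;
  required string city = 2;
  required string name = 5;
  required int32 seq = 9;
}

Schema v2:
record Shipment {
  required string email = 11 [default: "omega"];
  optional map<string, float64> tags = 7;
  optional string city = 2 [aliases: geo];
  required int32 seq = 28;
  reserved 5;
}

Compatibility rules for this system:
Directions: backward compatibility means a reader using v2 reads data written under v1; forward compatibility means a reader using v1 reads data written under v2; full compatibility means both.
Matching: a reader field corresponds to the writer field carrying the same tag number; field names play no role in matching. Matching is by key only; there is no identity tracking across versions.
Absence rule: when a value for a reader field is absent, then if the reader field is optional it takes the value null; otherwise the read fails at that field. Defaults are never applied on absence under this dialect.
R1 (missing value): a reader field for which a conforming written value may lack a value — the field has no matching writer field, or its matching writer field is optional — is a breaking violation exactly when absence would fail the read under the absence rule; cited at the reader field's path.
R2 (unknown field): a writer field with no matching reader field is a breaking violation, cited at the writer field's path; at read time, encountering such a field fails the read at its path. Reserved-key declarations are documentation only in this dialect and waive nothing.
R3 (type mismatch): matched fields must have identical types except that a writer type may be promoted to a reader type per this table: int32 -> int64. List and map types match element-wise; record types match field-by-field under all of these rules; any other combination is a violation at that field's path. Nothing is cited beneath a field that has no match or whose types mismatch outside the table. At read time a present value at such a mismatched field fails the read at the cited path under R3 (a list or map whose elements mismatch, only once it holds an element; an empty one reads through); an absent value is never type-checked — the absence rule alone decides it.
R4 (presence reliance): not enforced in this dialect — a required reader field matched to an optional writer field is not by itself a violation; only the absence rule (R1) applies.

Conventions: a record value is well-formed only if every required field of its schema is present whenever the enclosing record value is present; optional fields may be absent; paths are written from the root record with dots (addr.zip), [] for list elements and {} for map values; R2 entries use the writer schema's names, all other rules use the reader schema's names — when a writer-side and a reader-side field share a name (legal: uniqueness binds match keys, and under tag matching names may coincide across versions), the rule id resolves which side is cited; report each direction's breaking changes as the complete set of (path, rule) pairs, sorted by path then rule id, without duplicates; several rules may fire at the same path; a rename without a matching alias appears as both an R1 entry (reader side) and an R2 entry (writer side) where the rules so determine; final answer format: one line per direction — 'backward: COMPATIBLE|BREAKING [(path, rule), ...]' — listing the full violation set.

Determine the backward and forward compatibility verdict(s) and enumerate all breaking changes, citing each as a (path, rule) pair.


the writer's type comes first in each Shipment pair
backward on Shipment — v2 reading data written by v1:
  email: no writer match
  tags: paired with writer tags (map<string, float64> -> map<string, float64>; writer optional)
  city: paired with writer city (string -> string; writer required)
  seq: no writer match
  writer field name has no reader counterpart
  writer field seq has no reader counterpart
  violation R1 at email
  violation R2 at name
  violation R1 at seq
  violation R2 at seq
  backward on Shipment therefore BREAKING (4)
forward on Shipment — v1 reading data written by v2:
  tags: paired with writer tags (map<string, float64> -> map<string, float64>; writer optional)
  city: paired with writer city (string -> string; writer optional)
  name: no writer match
  seq: no writer match
  writer field email has no reader counterpart
  writer field seq has no reader counterpart
  violation R1 at city
  violation R2 at email
  violation R1 at name
  violation R1 at seq
  violation R2 at seq
  forward on Shipment therefore BREAKING (5)

backward: BREAKING [(email, R1), (name, R2), (seq, R1), (seq, R2)]; forward: BREAKING [(city, R1), (email, R2), (name, R1), (seq, R1), (seq, R2)]


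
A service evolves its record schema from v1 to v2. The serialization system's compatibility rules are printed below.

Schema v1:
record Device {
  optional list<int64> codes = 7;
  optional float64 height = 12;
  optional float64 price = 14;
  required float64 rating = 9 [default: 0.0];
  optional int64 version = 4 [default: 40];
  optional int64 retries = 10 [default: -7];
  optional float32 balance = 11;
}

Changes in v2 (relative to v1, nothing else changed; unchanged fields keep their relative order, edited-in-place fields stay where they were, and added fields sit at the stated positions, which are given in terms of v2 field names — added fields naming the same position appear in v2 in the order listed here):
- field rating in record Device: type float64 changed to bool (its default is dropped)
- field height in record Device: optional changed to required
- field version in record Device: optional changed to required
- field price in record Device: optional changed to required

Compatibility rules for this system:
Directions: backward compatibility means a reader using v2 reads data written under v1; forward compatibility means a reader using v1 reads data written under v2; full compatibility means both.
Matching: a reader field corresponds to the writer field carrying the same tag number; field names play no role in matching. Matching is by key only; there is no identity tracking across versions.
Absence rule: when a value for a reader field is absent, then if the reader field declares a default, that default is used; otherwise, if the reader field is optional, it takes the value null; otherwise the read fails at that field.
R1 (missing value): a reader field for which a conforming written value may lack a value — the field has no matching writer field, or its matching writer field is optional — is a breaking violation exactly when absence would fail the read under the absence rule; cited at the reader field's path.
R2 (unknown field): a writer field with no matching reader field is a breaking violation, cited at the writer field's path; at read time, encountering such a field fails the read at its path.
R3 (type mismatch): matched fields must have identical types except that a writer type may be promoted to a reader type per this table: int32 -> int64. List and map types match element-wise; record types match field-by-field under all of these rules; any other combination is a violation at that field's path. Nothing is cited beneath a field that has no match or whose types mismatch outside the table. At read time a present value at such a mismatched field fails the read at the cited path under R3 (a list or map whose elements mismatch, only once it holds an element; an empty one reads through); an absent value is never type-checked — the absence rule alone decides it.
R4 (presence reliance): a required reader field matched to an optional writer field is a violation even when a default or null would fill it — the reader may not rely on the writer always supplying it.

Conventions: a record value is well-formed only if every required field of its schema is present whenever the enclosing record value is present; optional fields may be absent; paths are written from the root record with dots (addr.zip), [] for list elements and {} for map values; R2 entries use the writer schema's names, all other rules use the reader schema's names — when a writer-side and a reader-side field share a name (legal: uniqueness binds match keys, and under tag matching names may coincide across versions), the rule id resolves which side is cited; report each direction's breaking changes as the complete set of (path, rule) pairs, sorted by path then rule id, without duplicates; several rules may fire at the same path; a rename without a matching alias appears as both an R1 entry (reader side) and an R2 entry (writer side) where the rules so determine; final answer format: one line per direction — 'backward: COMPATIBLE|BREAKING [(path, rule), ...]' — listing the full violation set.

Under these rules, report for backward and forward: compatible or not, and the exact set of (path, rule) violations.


in Device below, arrows point writer -> reader
backward analysis of Device with v2 as reader and v1 as writer:
  codes: paired with writer codes (list<int64> -> list<int64>; writer optional)
  height: paired with writer height (float64 -> float64; writer optional)
  price: paired with writer price (float64 -> float64; writer optional)
  rating: paired with writer rating (float64 -> bool; writer required)
  version: paired with writer version (int64 -> int64; writer optional)
  retries: paired with writer retries (int64 -> int64; writer optional)
  balance: paired with writer balance (float32 -> float32; writer optional)
  R1 fires at height
  R4 fires at height
  R1 fires at price
  R4 fires at price
  R3 fires at rating
  R4 fires at version
  => backward: BREAKING (6)
forward analysis of Device with v1 as reader and v2 as writer:
  codes: paired with writer codes (list<int64> -> list<int64>; writer optional)
  height: paired with writer height (float64 -> float64; writer required)
  price: paired with writer price (float64 -> float64; writer required)
  rating: paired with writer rating (bool -> float64; writer required)
  version: paired with writer version (int64 -> int64; writer required)
  retries: paired with writer retries (int64 -> int64; writer optional)
  balance: paired with writer balance (float32 -> float32; writer optional)
  R3 fires at rating
  => forward: BREAKING (1)

backward: BREAKING [(height, R1), (height, R4), (price, R1), (price, R4), (rating, R3), (version, R4)]; forward: BREAKING [(rating, R3)]


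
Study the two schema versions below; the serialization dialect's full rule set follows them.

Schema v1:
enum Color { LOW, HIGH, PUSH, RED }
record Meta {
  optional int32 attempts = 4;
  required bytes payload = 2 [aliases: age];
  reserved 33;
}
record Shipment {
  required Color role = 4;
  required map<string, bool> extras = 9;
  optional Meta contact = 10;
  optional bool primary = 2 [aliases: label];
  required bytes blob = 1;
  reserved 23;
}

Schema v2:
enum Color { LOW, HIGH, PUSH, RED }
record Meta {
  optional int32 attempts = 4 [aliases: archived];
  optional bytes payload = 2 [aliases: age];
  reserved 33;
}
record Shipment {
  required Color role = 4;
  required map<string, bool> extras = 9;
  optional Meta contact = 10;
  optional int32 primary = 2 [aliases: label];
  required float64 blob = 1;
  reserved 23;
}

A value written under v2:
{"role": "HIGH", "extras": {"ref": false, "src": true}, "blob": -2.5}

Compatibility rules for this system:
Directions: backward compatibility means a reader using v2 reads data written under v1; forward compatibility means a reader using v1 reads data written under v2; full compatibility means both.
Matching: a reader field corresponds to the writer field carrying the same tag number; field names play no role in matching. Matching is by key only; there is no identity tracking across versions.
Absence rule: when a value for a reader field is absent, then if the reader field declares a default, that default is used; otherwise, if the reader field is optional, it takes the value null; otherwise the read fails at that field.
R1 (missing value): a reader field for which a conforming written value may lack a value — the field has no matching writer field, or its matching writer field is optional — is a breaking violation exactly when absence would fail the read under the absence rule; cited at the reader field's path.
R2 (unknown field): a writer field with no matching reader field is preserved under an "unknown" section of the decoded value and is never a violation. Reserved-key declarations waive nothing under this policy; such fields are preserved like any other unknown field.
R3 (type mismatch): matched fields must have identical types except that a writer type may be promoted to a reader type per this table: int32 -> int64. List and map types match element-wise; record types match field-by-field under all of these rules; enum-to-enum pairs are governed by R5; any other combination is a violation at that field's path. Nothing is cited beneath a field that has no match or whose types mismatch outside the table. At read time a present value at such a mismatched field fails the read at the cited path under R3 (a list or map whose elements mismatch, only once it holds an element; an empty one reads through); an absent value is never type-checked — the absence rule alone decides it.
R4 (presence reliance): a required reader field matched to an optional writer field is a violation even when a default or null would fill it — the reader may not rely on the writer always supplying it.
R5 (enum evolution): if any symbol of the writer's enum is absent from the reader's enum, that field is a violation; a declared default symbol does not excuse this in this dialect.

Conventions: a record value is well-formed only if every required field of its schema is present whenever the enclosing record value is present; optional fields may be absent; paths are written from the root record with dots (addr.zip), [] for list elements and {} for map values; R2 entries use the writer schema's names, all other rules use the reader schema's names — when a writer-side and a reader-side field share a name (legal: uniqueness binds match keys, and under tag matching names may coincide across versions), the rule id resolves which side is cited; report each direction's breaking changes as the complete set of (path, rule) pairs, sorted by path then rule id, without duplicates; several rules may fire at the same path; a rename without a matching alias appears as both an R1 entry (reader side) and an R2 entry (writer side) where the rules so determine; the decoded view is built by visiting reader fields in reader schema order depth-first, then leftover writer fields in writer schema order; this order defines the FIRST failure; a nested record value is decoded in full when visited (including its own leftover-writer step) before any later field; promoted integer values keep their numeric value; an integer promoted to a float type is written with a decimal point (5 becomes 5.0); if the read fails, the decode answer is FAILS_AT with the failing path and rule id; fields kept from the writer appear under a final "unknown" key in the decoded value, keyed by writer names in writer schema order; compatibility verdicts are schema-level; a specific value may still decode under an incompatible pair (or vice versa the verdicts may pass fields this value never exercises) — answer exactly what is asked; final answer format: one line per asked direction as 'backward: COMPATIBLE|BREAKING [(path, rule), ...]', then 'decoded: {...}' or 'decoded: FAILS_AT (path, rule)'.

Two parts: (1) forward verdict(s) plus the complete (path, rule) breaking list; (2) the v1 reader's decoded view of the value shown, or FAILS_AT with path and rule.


forward: BREAKING [(blob, R3), (contact.payload, R1), (contact.payload, R4), (primary, R3)]; decoded: FAILS_AT (blob, R3)

arrows below run writer -> reader for Shipment
forward for Shipment (reader v1, writer v2):
  role <- role (Color -> Color, writer required)
  extras <- extras (map<string, bool> -> map<string, bool>, writer required)
  contact <- contact (Meta -> Meta, writer optional)
  primary <- primary (int32 -> bool, writer optional)
  blob <- blob (float64 -> bytes, writer required)
  contact.attempts <- contact.attempts (int32 -> int32, writer optional)
  contact.payload <- contact.payload (bytes -> bytes, writer optional)
  R3 fires at blob
  R1 fires at contact.payload
  R4 fires at contact.payload
  R3 fires at primary
  => forward verdict for Shipment: BREAKING, 4 violation(s)
migrating the Shipment value to v1:
  role := "HIGH"
  extras := {"ref": false, "src": true}
  contact := null (not supplied -> null)
  primary := null (not supplied -> null)
  read fails at blob under R3
  => FAILS_AT (blob, R3)


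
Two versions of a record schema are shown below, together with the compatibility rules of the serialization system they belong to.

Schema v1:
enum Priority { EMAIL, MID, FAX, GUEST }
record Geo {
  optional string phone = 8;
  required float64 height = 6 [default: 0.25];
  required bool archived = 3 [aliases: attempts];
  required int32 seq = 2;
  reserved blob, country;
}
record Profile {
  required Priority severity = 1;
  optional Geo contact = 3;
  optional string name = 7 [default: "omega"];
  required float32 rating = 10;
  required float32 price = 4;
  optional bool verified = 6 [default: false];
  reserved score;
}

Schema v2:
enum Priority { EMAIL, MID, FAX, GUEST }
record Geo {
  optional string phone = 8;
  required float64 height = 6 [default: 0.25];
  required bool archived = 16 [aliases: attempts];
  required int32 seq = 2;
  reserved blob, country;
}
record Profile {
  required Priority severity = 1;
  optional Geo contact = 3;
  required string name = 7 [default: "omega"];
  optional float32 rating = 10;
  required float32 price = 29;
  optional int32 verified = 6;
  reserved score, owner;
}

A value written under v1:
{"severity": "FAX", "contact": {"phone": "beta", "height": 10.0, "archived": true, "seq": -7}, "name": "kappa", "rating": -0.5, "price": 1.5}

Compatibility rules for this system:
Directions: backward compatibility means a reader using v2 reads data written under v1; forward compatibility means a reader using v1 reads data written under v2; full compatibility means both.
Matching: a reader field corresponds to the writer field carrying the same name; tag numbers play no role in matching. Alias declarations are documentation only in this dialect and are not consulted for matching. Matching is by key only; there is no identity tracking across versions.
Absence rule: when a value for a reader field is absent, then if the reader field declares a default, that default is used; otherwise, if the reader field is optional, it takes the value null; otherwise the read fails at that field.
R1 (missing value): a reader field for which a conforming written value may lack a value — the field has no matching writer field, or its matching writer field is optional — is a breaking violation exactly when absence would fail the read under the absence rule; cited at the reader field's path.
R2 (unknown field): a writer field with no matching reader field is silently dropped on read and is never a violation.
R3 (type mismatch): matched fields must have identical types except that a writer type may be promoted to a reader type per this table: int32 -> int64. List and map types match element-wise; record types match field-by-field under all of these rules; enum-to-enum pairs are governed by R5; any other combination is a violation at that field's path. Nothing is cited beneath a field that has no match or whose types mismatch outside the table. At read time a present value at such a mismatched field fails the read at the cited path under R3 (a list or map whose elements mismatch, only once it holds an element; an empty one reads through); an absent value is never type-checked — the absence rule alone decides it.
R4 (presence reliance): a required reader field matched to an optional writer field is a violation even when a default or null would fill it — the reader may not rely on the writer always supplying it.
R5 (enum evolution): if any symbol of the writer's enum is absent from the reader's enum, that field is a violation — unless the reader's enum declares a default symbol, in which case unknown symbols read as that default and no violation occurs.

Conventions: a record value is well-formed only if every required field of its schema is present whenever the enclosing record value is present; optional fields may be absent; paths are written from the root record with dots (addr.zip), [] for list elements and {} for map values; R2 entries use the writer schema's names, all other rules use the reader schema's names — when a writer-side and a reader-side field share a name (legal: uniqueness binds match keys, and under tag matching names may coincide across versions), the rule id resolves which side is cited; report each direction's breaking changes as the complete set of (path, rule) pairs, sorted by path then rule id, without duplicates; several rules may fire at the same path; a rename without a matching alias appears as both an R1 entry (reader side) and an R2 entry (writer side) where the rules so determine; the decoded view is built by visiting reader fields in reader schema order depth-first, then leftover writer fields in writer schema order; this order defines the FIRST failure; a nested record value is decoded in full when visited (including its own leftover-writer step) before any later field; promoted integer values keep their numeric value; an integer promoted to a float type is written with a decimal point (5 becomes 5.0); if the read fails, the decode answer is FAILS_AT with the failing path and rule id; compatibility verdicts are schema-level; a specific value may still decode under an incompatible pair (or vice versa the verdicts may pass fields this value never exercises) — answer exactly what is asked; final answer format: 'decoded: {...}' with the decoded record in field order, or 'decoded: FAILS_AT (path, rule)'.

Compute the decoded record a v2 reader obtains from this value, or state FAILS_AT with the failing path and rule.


decoded: {"severity": "FAX", "contact": {"phone": "beta", "height": 10.0, "archived": true, "seq": -7}, "name": "kappa", "rating": -0.5, "price": 1.5, "verified": null}

in Profile below, arrows point writer -> reader
decode (reader v2):
  severity := "FAX"
  contact.phone := "beta"
  contact.height := 10.0
  contact.archived := true
  contact.seq := -7
  name := "kappa"
  rating := -0.5
  price := 1.5
  verified := null (absent, optional -> null)
  => decoded: {"severity": "FAX", "contact": {"phone": "beta", "height": 10.0, "archived": true, "seq": -7}, "name": "kappa", "rating": -0.5, "price": 1.5, "verified": null}
checking off the Profile differences that do not matter here:
  field rating in record Profile: required changed to optional -> shifts the Profile verdicts, not this decode
  field name in record Profile: optional changed to required -> shifts the Profile verdicts, not this decode
  field price in record Profile: tag 4 changed to 29 -> no rule fires on it and the decoded Profile view is identical with or without it
  field archived in record Geo: tag 3 changed to 16 -> no rule fires on it and the decoded Profile view is identical with or without it


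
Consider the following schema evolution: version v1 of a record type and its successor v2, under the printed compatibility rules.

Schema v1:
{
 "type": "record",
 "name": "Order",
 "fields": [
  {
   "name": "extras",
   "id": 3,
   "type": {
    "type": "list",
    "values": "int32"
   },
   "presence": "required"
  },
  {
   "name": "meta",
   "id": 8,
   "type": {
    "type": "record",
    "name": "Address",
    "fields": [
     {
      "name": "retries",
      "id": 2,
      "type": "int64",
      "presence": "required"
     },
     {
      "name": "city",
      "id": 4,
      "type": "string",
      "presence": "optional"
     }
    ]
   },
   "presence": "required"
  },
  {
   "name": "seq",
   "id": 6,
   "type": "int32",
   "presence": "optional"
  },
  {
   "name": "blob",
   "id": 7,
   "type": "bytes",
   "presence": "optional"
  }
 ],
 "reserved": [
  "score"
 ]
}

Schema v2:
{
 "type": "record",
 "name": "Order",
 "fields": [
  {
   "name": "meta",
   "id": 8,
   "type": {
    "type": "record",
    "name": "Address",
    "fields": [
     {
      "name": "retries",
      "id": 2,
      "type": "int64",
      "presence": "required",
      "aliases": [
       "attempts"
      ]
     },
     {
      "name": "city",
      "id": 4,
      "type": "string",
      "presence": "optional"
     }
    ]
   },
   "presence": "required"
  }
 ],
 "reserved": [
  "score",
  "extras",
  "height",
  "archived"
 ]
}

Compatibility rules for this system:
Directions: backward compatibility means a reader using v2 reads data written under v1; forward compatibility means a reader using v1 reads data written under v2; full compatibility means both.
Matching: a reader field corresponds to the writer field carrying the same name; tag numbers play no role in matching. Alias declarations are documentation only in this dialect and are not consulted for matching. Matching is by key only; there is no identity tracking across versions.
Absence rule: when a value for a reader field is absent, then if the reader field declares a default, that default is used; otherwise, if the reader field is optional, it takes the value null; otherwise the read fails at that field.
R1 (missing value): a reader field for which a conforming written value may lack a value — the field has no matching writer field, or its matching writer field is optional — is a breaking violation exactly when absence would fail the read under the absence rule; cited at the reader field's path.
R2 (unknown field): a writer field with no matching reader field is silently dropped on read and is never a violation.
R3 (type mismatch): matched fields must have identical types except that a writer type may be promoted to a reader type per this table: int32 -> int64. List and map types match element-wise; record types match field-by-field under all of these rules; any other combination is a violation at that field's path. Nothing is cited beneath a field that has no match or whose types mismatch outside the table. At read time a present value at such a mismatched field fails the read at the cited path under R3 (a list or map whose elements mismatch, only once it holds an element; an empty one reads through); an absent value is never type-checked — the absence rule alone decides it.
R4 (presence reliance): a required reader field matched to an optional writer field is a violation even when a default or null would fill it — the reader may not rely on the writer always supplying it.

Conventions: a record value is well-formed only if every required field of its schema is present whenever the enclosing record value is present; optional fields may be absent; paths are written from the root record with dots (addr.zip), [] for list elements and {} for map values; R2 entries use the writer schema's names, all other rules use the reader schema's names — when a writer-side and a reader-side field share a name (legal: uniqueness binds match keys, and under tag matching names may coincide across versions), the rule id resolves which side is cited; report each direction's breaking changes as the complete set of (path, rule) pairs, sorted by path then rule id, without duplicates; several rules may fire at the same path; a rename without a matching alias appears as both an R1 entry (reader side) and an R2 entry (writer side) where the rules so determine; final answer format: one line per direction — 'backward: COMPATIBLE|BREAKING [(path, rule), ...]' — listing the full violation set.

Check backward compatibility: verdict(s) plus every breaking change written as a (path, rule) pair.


in Order below, arrows point writer -> reader
checking backward for Order: reader v2 against writer v1:
  meta: paired with writer meta (Address -> Address; writer required)
  extras (writer side), unknown to reader
  seq (writer side), unknown to reader
  blob (writer side), unknown to reader
  meta.retries: paired with writer meta.retries (int64 -> int64; writer required)
  meta.city: paired with writer meta.city (string -> string; writer optional)
  => backward: COMPATIBLE
the rest of the Order diff is inert for this question:
  removed field seq from record Order -> inert for the asked Order verdict: nothing fires
  removed field blob from record Order -> inert for the asked Order verdict: nothing fires
  removed field extras from record Order (its key "extras" joins the reserved list) -> its effect on Order is confined to the forward direction, not asked

backward: COMPATIBLE []


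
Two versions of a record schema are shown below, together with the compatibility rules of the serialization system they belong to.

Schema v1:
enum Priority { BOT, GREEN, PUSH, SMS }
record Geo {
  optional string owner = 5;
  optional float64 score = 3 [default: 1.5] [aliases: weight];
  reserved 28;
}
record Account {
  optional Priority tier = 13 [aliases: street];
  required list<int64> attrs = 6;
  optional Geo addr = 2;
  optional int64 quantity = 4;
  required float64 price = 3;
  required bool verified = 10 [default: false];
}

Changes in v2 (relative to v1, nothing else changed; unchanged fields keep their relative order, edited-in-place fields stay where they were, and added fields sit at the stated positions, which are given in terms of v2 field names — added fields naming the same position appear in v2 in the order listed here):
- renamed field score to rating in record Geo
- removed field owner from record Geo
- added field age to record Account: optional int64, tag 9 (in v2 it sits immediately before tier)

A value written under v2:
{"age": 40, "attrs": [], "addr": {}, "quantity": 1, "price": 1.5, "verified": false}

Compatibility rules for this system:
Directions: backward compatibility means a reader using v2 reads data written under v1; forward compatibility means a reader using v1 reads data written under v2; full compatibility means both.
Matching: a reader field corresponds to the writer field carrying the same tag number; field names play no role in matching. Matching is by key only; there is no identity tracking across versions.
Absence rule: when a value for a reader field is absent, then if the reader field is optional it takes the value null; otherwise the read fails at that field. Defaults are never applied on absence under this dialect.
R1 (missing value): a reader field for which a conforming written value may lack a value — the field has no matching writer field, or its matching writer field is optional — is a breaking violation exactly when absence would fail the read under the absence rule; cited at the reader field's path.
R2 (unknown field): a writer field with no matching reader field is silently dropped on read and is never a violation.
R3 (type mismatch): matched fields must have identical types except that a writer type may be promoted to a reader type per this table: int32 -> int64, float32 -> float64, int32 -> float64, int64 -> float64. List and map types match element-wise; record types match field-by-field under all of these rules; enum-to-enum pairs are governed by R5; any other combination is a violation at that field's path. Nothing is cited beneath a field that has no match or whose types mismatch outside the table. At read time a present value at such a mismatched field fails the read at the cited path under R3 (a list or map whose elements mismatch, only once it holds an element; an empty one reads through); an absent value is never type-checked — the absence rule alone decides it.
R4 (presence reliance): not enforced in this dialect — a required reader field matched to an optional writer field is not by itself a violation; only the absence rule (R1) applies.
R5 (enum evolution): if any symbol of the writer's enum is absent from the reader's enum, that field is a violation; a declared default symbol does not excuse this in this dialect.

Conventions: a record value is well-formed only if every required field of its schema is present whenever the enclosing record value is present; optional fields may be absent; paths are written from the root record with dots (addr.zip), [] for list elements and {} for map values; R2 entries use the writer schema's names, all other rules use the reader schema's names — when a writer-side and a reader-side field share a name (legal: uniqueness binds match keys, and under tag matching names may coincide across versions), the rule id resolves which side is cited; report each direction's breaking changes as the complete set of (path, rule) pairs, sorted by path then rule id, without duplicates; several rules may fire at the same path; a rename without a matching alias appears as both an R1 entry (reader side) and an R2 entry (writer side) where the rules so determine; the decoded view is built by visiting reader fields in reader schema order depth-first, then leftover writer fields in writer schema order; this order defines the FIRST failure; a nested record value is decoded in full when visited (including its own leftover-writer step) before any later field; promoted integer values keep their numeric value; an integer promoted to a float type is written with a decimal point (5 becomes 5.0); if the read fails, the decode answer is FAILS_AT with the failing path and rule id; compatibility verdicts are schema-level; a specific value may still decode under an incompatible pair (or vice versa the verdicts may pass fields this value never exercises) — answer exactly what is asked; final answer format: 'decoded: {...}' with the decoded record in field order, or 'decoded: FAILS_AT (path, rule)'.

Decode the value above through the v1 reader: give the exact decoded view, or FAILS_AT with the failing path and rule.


decoded: {"tier": null, "attrs": [], "addr": {"owner": null, "score": null}, "quantity": 1, "price": 1.5, "verified": false}

each type pair in Account: writer, then reader
migrating the Account value to v1:
  tier := null (absent, optional -> null)
  attrs := []
  addr.owner := null (absent, optional -> null)
  addr.score := null (absent, optional -> null)
  quantity := 1
  price := 1.5
  verified := false
  writer age: unknown -> dropped
  => decoded: {"tier": null, "attrs": [], "addr": {"owner": null, "score": null}, "quantity": 1, "price": 1.5, "verified": false}
remaining Account differences; none change what is asked:
  renamed field score to rating in record Geo -> no rule fires on it and the decoded Account view is identical with or without it
  removed field owner from record Geo -> no rule fires on it and the decoded Account view is identical with or without it
  added field age to record Account: optional int64, tag 9 (in v2 it sits immediately before tier) -> no rule fires on it and the decoded Account view is identical with or without it
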